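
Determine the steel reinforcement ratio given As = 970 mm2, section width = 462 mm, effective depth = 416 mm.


rho = As / (b * d)
= 970 / (462 * 416)
= 0.005

0.005


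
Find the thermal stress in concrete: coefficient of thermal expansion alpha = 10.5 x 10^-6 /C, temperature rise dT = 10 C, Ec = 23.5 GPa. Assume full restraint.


sigma = alpha * dT * Ec
= 10.5e-6 * 10 * 23.5 * 1000
= 2.467 MPa

2.467


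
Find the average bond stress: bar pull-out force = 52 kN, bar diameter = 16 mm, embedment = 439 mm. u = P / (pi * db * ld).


u = P / (pi * db * ld)
= 52 * 1000 / (pi * 16 * 439)
= 2.357 MPa

2.357


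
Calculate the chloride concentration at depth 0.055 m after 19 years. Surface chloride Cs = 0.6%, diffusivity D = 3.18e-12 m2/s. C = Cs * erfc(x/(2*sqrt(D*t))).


t_seconds = 19 * 365.25 * 24 * 3600 = 599594400.0 s
arg = 0.055 / (2 * sqrt(3.18e-12 * 599594400.0))
= 0.6298
erfc(0.6298) = 0.3731
C = 0.6 * 0.3731 = 0.2239%

0.2239


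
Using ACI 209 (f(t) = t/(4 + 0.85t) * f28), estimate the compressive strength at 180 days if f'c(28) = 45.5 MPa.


f(180) = 180 / (4 + 0.85 * 180) * 45.5
= 180 / 157.0 * 45.5
= 52.17 MPa

52.17


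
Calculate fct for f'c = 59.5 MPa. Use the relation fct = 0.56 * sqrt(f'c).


fct = 0.56 * sqrt(59.5)
= 0.56 * 7.714
= 4.32 MPa

4.32


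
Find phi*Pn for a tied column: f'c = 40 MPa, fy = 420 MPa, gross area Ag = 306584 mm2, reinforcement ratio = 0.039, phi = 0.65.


Ast = rho * Ag = 0.039 * 306584 = 11956.776 mm2
phi*Pn = 0.65 * 0.80 * (0.85 * 40 * (306584 - 11956.776) + 420 * 11956.776) / 1000
= 7820.37 kN

7820.37


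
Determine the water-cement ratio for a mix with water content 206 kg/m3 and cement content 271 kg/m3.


w/c = water / cement
w/c = 206 / 271 = 0.76

0.76


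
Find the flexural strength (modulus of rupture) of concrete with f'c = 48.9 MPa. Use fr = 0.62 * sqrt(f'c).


fr = 0.62 * sqrt(48.9)
= 4.336 MPa

4.336


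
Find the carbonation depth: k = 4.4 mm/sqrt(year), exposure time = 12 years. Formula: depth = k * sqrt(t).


depth = k * sqrt(t)
= 4.4 * sqrt(12)
= 15.24 mm

15.24


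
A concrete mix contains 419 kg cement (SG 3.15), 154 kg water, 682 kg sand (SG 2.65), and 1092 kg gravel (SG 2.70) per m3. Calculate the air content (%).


Vol cement = 419 / (3.15 * 1000) = 0.133016 m3
Vol water = 154 / 1000 = 0.154 m3
Vol sand = 682 / (2.65 * 1000) = 0.257358 m3
Vol gravel = 1092 / (2.70 * 1000) = 0.404444 m3
Total solid + water volume = 0.948819 m3
Air = (1 - 0.948819) * 100 = 5.12%

5.12


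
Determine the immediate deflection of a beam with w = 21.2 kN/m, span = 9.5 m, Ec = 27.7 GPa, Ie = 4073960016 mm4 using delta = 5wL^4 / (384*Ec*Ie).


Convert: L = 9.5 m = 9500 mm, Ec = 27.7 GPa = 27700 MPa
delta = 5 * 21.2 * 9500^4 / (384 * 27700 * 4073960016)
= 19.92 mm

19.92


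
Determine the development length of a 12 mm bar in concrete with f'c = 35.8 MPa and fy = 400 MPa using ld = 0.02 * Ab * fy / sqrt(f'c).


Ab = pi * 12^2 / 4 = 113.097 mm2
ld = 0.02 * 113.097 * 400 / sqrt(35.8)
= 151.2 mm

151.2


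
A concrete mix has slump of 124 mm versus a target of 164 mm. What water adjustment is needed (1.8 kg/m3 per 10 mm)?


Difference = 164 - 124 = 40 mm
Water adjustment = 40 * 1.8 / 10 = 7.2 kg/m3

7.2


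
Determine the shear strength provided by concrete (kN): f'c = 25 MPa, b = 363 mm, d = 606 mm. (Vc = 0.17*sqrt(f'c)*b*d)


Vc = 0.17 * sqrt(25) * 363 * 606 / 1000
= 186.98 kN

186.98


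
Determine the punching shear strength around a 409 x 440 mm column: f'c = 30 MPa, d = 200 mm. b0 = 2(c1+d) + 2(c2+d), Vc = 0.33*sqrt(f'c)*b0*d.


b0 = 2*(409 + 200) + 2*(440 + 200) = 2498 mm
Vc = 0.33 * sqrt(30) * 2498 * 200 / 1000
= 903.02 kN

903.02


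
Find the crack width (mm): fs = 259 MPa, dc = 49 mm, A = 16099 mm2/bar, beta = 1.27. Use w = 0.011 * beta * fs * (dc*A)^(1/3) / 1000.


w = 0.011 * beta * fs * (dc * A)^(1/3) / 1000
= 0.011 * 1.27 * 259 * (49 * 16099)^(1/3) / 1000
= 0.334 mm

0.334


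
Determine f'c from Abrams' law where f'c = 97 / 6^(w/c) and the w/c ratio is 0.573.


f'c = 97 / 6^0.573
= 97 / 2.792
= 34.74 MPa

34.74


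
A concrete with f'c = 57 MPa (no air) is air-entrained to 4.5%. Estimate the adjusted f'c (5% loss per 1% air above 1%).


Strength loss = (4.5 - 1) * 5 = 17.5%
f'c = 57 * (1 - 17.5/100)
= 47.02 MPa

47.02


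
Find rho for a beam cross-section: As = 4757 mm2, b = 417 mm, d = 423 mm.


rho = As / (b * d)
= 4757 / (417 * 423)
= 0.027

0.027


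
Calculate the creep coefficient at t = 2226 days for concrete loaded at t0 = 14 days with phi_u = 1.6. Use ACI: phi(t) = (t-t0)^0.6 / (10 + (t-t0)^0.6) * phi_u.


dt = 2226 - 14 = 2212
phi = 2212^0.6 / (10 + 2212^0.6) * 1.6
= 1.457

1.457


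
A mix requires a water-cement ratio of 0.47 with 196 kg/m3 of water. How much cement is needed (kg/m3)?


Cement = water / (w/c)
= 196 / 0.47
= 417.0 kg/m3

417.0


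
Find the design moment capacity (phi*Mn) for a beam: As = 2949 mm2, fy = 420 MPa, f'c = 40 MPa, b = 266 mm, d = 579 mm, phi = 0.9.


a = As * fy / (0.85 * f'c * b)
= 2949 * 420 / (0.85 * 40 * 266)
= 136.9505 mm
Mn = As * fy * (d - a/2) / 10^6
= 632.3258 kN-m
phi*Mn = 0.9 * 632.3258 = 569.09 kN-m

569.09


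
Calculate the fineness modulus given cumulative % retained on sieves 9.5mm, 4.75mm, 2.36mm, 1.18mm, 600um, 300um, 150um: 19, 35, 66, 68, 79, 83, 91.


FM = sum(cumulative % retained) / 100
= 441 / 100
= 4.41

4.41


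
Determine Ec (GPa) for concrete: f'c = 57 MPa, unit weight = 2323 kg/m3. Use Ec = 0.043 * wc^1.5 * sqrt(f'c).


Ec = 0.043 * 2323^1.5 * sqrt(57) / 1000
= 36.35 GPa

36.35


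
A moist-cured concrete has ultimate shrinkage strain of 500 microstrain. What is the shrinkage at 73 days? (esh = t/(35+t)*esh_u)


esh(73) = 73 / (35 + 73) * 500
= 73 / 108 * 500
= 338.0 microstrain

338.0


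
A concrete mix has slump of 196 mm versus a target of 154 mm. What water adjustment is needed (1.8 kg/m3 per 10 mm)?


Difference = 154 - 196 = -42 mm
Water adjustment = -42 * 1.8 / 10 = -7.6 kg/m3

-7.6


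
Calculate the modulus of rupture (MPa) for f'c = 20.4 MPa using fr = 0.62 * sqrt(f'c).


fr = 0.62 * sqrt(20.4)
= 2.8 MPa

2.8


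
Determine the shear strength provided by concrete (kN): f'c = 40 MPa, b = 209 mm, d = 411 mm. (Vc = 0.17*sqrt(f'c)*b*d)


Vc = 0.17 * sqrt(40) * 209 * 411 / 1000
= 92.36 kN

92.36


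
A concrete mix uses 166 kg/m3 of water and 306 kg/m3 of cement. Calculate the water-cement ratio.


w/c = water / cement
w/c = 166 / 306 = 0.542

0.542


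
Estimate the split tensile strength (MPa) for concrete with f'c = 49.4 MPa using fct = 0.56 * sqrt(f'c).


fct = 0.56 * sqrt(49.4)
= 0.56 * 7.029
= 3.936 MPa

3.936


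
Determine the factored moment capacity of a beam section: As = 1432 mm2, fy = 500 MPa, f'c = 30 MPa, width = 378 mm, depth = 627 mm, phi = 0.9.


a = As * fy / (0.85 * f'c * b)
= 1432 * 500 / (0.85 * 30 * 378)
= 74.2816 mm
Mn = As * fy * (d - a/2) / 10^6
= 422.3392 kN-m
phi*Mn = 0.9 * 422.3392 = 380.11 kN-m

380.11


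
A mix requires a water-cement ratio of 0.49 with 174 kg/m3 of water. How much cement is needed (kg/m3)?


Cement = water / (w/c)
= 174 / 0.49
= 355.1 kg/m3

355.1


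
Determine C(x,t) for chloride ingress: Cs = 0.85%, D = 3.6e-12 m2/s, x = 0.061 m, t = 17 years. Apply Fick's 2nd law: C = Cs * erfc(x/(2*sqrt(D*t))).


t_seconds = 17 * 365.25 * 24 * 3600 = 536479200.0 s
arg = 0.061 / (2 * sqrt(3.6e-12 * 536479200.0))
= 0.694
erfc(0.694) = 0.3263
C = 0.85 * 0.3263 = 0.2774%

0.2774


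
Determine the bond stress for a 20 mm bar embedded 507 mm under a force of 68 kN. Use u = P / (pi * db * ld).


u = P / (pi * db * ld)
= 68 * 1000 / (pi * 20 * 507)
= 2.135 MPa

2.135


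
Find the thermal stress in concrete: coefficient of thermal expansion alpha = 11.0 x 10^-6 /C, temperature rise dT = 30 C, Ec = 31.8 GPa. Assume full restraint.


sigma = alpha * dT * Ec
= 11.0e-6 * 30 * 31.8 * 1000
= 10.494 MPa

10.494


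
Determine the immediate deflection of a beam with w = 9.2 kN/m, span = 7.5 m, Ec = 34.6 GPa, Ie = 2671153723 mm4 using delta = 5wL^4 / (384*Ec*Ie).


Convert: L = 7.5 m = 7500 mm, Ec = 34.6 GPa = 34600 MPa
delta = 5 * 9.2 * 7500^4 / (384 * 34600 * 2671153723)
= 4.1 mm

4.1


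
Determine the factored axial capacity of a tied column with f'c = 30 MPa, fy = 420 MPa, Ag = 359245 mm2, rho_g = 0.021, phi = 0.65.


Ast = rho * Ag = 0.021 * 359245 = 7544.145 mm2
phi*Pn = 0.65 * 0.80 * (0.85 * 30 * (359245 - 7544.145) + 420 * 7544.145) / 1000
= 6311.19 kN

6311.19


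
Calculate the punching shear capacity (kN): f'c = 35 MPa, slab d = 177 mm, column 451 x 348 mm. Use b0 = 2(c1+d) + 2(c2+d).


b0 = 2*(451 + 177) + 2*(348 + 177) = 2306 mm
Vc = 0.33 * sqrt(35) * 2306 * 177 / 1000
= 796.86 kN

796.86


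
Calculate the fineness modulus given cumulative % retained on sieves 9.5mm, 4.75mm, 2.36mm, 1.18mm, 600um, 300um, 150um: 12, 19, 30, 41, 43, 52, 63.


FM = sum(cumulative % retained) / 100
= 260 / 100
= 2.6

2.6


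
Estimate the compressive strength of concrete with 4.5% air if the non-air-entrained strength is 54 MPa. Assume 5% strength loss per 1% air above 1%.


Strength loss = (4.5 - 1) * 5 = 17.5%
f'c = 54 * (1 - 17.5/100)
= 44.55 MPa

44.55


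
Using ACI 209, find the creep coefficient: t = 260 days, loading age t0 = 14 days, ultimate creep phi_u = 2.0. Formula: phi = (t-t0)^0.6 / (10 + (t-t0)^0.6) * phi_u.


dt = 260 - 14 = 246
phi = 246^0.6 / (10 + 246^0.6) * 2.0
= 1.462

1.462


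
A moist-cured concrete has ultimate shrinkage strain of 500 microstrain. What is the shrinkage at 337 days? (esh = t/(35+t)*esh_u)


esh(337) = 337 / (35 + 337) * 500
= 337 / 372 * 500
= 453.0 microstrain

453.0


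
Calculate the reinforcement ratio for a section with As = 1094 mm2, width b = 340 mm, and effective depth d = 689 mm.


rho = As / (b * d)
= 1094 / (340 * 689)
= 0.0047

0.0047


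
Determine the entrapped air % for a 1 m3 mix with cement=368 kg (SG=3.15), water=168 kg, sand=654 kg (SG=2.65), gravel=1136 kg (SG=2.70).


Vol cement = 368 / (3.15 * 1000) = 0.116825 m3
Vol water = 168 / 1000 = 0.168 m3
Vol sand = 654 / (2.65 * 1000) = 0.246792 m3
Vol gravel = 1136 / (2.70 * 1000) = 0.420741 m3
Total solid + water volume = 0.952359 m3
Air = (1 - 0.952359) * 100 = 4.76%

4.76


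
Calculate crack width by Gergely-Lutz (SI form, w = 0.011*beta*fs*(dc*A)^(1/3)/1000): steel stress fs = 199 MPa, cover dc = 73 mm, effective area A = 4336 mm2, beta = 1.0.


w = 0.011 * beta * fs * (dc * A)^(1/3) / 1000
= 0.011 * 1.0 * 199 * (73 * 4336)^(1/3) / 1000
= 0.149 mm

0.149


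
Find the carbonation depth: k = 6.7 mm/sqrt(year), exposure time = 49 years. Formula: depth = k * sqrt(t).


depth = k * sqrt(t)
= 6.7 * sqrt(49)
= 46.9 mm

46.9


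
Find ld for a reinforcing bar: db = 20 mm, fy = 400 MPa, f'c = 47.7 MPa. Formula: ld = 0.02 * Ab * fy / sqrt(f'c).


Ab = pi * 20^2 / 4 = 314.159 mm2
ld = 0.02 * 314.159 * 400 / sqrt(47.7)
= 363.9 mm

363.9


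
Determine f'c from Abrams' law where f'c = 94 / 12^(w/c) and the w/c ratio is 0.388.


f'c = 94 / 12^0.388
= 94 / 2.623
= 35.84 MPa

35.84


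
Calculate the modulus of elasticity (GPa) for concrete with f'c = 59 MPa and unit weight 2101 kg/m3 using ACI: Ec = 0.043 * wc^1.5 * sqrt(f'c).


Ec = 0.043 * 2101^1.5 * sqrt(59) / 1000
= 31.81 GPa

31.81


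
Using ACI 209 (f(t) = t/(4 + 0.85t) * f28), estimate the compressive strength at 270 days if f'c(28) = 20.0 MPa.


f(270) = 270 / (4 + 0.85 * 270) * 20.0
= 270 / 233.5 * 20.0
= 23.13 MPa

23.13


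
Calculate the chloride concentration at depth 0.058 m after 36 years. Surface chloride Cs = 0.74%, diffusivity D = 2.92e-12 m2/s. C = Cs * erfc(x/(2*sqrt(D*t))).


t_seconds = 36 * 365.25 * 24 * 3600 = 1136073600.0 s
arg = 0.058 / (2 * sqrt(2.92e-12 * 1136073600.0))
= 0.5035
erfc(0.5035) = 0.4764
C = 0.74 * 0.4764 = 0.3526%

0.3526


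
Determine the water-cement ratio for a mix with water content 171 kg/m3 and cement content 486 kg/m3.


w/c = water / cement
w/c = 171 / 486 = 0.352

0.352


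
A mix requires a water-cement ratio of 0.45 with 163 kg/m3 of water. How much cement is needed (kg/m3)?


Cement = water / (w/c)
= 163 / 0.45
= 362.2 kg/m3

362.2


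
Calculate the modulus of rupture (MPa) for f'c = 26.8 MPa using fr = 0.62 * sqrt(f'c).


fr = 0.62 * sqrt(26.8)
= 3.21 MPa

3.21


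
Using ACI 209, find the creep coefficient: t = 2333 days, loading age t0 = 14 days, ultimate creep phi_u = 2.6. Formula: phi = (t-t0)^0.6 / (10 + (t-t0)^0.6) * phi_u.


dt = 2333 - 14 = 2319
phi = 2319^0.6 / (10 + 2319^0.6) * 2.6
= 2.373

2.373


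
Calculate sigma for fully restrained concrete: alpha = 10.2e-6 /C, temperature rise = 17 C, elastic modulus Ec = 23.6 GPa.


sigma = alpha * dT * Ec
= 10.2e-6 * 17 * 23.6 * 1000
= 4.092 MPa

4.092


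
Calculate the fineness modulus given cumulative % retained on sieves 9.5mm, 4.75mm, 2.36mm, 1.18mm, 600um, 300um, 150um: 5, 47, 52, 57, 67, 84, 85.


FM = sum(cumulative % retained) / 100
= 397 / 100
= 3.97

3.97


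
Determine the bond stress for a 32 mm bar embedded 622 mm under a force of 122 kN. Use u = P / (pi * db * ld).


u = P / (pi * db * ld)
= 122 * 1000 / (pi * 32 * 622)
= 1.951 MPa

1.951


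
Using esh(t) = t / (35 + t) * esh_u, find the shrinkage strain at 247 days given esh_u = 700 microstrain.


esh(247) = 247 / (35 + 247) * 700
= 247 / 282 * 700
= 613.1 microstrain

613.1


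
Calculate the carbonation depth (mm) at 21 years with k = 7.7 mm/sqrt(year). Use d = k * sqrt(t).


depth = k * sqrt(t)
= 7.7 * sqrt(21)
= 35.29 mm

35.29


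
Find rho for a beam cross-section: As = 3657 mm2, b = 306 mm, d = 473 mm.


rho = As / (b * d)
= 3657 / (306 * 473)
= 0.0253

0.0253


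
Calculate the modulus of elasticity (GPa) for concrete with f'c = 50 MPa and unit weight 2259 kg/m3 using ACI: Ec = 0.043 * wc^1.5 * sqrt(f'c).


Ec = 0.043 * 2259^1.5 * sqrt(50) / 1000
= 32.65 GPa

32.65


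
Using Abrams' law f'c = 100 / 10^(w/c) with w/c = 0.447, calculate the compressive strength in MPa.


f'c = 100 / 10^0.447
= 100 / 2.799
= 35.73 MPa

35.73


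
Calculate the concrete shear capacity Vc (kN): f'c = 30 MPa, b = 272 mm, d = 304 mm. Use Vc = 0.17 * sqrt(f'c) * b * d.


Vc = 0.17 * sqrt(30) * 272 * 304 / 1000
= 76.99 kN

76.99


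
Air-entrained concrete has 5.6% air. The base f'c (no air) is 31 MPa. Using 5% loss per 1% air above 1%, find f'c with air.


Strength loss = (5.6 - 1) * 5 = 23.0%
f'c = 31 * (1 - 23.0/100)
= 23.87 MPa

23.87


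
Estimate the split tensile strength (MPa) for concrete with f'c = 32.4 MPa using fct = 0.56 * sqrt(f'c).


fct = 0.56 * sqrt(32.4)
= 0.56 * 5.692
= 3.188 MPa

3.188


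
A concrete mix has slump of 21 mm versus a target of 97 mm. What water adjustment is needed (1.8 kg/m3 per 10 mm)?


Difference = 97 - 21 = 76 mm
Water adjustment = 76 * 1.8 / 10 = 13.7 kg/m3

13.7


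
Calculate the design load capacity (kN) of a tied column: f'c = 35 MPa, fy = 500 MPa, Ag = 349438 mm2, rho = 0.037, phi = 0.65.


Ast = rho * Ag = 0.037 * 349438 = 12929.206 mm2
phi*Pn = 0.65 * 0.80 * (0.85 * 35 * (349438 - 12929.206) + 500 * 12929.206) / 1000
= 8567.38 kN

8567.38


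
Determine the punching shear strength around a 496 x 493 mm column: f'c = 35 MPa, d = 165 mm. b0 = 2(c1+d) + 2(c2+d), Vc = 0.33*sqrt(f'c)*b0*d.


b0 = 2*(496 + 165) + 2*(493 + 165) = 2638 mm
Vc = 0.33 * sqrt(35) * 2638 * 165 / 1000
= 849.78 kN

849.78


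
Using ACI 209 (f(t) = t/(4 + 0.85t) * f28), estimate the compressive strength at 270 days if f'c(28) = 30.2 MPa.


f(270) = 270 / (4 + 0.85 * 270) * 30.2
= 270 / 233.5 * 30.2
= 34.92 MPa

34.92


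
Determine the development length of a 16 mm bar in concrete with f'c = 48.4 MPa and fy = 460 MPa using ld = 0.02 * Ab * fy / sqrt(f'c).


Ab = pi * 16^2 / 4 = 201.062 mm2
ld = 0.02 * 201.062 * 460 / sqrt(48.4)
= 265.9 mm

265.9


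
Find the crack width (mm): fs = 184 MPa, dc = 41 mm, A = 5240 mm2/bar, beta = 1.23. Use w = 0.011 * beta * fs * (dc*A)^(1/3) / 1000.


w = 0.011 * beta * fs * (dc * A)^(1/3) / 1000
= 0.011 * 1.23 * 184 * (41 * 5240)^(1/3) / 1000
= 0.149 mm

0.149


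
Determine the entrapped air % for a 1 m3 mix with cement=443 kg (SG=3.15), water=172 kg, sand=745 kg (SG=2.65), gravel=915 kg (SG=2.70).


Vol cement = 443 / (3.15 * 1000) = 0.140635 m3
Vol water = 172 / 1000 = 0.172 m3
Vol sand = 745 / (2.65 * 1000) = 0.281132 m3
Vol gravel = 915 / (2.70 * 1000) = 0.338889 m3
Total solid + water volume = 0.932656 m3
Air = (1 - 0.932656) * 100 = 6.73%

6.73


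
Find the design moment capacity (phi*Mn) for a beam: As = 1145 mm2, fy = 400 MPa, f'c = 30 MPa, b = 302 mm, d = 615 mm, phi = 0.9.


a = As * fy / (0.85 * f'c * b)
= 1145 * 400 / (0.85 * 30 * 302)
= 59.4728 mm
Mn = As * fy * (d - a/2) / 10^6
= 268.0507 kN-m
phi*Mn = 0.9 * 268.0507 = 241.25 kN-m

241.25


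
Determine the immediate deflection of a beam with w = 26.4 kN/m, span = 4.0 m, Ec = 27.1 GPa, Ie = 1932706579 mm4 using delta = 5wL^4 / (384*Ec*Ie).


Convert: L = 4.0 m = 4000 mm, Ec = 27.1 GPa = 27100 MPa
delta = 5 * 26.4 * 4000^4 / (384 * 27100 * 1932706579)
= 1.68 mm

1.68


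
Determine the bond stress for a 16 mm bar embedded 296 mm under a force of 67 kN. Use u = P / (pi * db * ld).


u = P / (pi * db * ld)
= 67 * 1000 / (pi * 16 * 296)
= 4.503 MPa

4.503


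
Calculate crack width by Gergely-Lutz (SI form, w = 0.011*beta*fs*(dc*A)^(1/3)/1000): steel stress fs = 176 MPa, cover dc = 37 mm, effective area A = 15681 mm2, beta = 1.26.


w = 0.011 * beta * fs * (dc * A)^(1/3) / 1000
= 0.011 * 1.26 * 176 * (37 * 15681)^(1/3) / 1000
= 0.203 mm

0.203


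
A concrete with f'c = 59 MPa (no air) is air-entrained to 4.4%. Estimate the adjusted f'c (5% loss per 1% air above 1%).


Strength loss = (4.4 - 1) * 5 = 17.0%
f'c = 59 * (1 - 17.0/100)
= 48.97 MPa

48.97


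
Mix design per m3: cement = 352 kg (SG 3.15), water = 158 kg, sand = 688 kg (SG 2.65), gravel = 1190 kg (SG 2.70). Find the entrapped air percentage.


Vol cement = 352 / (3.15 * 1000) = 0.111746 m3
Vol water = 158 / 1000 = 0.158 m3
Vol sand = 688 / (2.65 * 1000) = 0.259623 m3
Vol gravel = 1190 / (2.70 * 1000) = 0.440741 m3
Total solid + water volume = 0.970109 m3
Air = (1 - 0.970109) * 100 = 2.99%

2.99


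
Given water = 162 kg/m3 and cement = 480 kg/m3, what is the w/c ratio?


w/c = water / cement
w/c = 162 / 480 = 0.338

0.338


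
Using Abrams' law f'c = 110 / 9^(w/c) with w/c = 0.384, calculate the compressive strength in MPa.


f'c = 110 / 9^0.384
= 110 / 2.325
= 47.31 MPa

47.31


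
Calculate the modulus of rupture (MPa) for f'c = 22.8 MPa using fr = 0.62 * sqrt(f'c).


fr = 0.62 * sqrt(22.8)
= 2.96 MPa

2.96


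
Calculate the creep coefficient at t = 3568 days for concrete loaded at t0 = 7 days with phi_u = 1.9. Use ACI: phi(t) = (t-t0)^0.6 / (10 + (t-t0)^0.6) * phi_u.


dt = 3568 - 7 = 3561
phi = 3561^0.6 / (10 + 3561^0.6) * 1.9
= 1.769

1.769


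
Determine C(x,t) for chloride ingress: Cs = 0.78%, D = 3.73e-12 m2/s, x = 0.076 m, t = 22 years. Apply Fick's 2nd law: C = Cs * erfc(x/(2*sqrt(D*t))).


t_seconds = 22 * 365.25 * 24 * 3600 = 694267200.0 s
arg = 0.076 / (2 * sqrt(3.73e-12 * 694267200.0))
= 0.7467
erfc(0.7467) = 0.2909
C = 0.78 * 0.2909 = 0.2269%

0.2269


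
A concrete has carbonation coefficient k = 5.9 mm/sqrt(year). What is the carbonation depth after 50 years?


depth = k * sqrt(t)
= 5.9 * sqrt(50)
= 41.72 mm

41.72


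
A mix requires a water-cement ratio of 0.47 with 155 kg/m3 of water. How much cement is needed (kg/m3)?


Cement = water / (w/c)
= 155 / 0.47
= 329.8 kg/m3

329.8


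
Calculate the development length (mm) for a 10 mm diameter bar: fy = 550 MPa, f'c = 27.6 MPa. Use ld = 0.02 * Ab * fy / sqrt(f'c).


Ab = pi * 10^2 / 4 = 78.54 mm2
ld = 0.02 * 78.54 * 550 / sqrt(27.6)
= 164.4 mm

164.4


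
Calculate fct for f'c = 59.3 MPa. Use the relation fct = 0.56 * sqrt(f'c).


fct = 0.56 * sqrt(59.3)
= 0.56 * 7.701
= 4.312 MPa

4.312


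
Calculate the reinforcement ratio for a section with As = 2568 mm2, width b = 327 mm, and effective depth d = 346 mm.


rho = As / (b * d)
= 2568 / (327 * 346)
= 0.0227

0.0227


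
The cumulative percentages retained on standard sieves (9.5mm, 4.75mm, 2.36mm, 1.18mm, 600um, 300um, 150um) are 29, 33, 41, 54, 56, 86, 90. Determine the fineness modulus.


FM = sum(cumulative % retained) / 100
= 389 / 100
= 3.89

3.89


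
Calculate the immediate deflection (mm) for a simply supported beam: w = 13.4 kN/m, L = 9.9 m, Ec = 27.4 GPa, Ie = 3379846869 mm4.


Convert: L = 9.9 m = 9900 mm, Ec = 27.4 GPa = 27400 MPa
delta = 5 * 13.4 * 9900^4 / (384 * 27400 * 3379846869)
= 18.1 mm

18.1


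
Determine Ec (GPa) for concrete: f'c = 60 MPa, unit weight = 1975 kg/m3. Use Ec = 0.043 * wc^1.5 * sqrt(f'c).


Ec = 0.043 * 1975^1.5 * sqrt(60) / 1000
= 29.23 GPa

29.23


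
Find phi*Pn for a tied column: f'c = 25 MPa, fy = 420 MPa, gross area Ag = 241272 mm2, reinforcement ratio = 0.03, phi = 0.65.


Ast = rho * Ag = 0.03 * 241272 = 7238.16 mm2
phi*Pn = 0.65 * 0.80 * (0.85 * 25 * (241272 - 7238.16) + 420 * 7238.16) / 1000
= 4166.89 kN

4166.89


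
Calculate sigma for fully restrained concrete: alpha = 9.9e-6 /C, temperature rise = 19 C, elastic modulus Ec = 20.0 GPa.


sigma = alpha * dT * Ec
= 9.9e-6 * 19 * 20.0 * 1000
= 3.762 MPa

3.762


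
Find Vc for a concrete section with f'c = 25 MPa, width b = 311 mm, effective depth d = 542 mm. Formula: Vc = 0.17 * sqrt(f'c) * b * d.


Vc = 0.17 * sqrt(25) * 311 * 542 / 1000
= 143.28 kN

143.28


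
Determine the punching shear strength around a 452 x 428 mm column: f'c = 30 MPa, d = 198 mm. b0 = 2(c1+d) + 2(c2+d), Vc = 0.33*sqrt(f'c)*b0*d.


b0 = 2*(452 + 198) + 2*(428 + 198) = 2552 mm
Vc = 0.33 * sqrt(30) * 2552 * 198 / 1000
= 913.31 kN

913.31


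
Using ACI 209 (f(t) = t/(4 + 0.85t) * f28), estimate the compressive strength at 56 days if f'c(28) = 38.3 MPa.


f(56) = 56 / (4 + 0.85 * 56) * 38.3
= 56 / 51.6 * 38.3
= 41.57 MPa

41.57


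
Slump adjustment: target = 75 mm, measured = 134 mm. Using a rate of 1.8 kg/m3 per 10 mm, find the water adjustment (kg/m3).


Difference = 75 - 134 = -59 mm
Water adjustment = -59 * 1.8 / 10 = -10.6 kg/m3

-10.6


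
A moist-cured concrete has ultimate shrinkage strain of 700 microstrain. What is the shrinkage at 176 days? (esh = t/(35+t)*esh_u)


esh(176) = 176 / (35 + 176) * 700
= 176 / 211 * 700
= 583.9 microstrain

583.9


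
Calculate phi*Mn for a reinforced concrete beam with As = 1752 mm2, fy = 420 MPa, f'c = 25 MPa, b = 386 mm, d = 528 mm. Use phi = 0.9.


a = As * fy / (0.85 * f'c * b)
= 1752 * 420 / (0.85 * 25 * 386)
= 89.7092 mm
Mn = As * fy * (d - a/2) / 10^6
= 355.5177 kN-m
phi*Mn = 0.9 * 355.5177 = 319.97 kN-m

319.97


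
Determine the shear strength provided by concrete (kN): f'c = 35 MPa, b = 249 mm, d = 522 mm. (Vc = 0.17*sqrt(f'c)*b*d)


Vc = 0.17 * sqrt(35) * 249 * 522 / 1000
= 130.72 kN

130.72


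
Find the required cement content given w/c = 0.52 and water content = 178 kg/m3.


Cement = water / (w/c)
= 178 / 0.52
= 342.3 kg/m3

342.3


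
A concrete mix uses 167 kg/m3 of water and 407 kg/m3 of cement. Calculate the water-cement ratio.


w/c = water / cement
w/c = 167 / 407 = 0.41

0.41


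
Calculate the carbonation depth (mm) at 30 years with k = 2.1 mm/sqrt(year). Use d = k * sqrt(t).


depth = k * sqrt(t)
= 2.1 * sqrt(30)
= 11.5 mm

11.5


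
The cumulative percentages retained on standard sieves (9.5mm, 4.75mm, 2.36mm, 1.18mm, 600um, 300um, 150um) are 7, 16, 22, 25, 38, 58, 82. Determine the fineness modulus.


FM = sum(cumulative % retained) / 100
= 248 / 100
= 2.48

2.48


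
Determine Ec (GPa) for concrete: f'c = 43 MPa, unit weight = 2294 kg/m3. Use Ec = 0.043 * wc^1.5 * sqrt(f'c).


Ec = 0.043 * 2294^1.5 * sqrt(43) / 1000
= 30.98 GPa

30.98


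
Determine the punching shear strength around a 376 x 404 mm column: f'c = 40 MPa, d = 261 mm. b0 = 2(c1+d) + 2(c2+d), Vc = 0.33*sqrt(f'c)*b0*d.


b0 = 2*(376 + 261) + 2*(404 + 261) = 2604 mm
Vc = 0.33 * sqrt(40) * 2604 * 261 / 1000
= 1418.49 kN

1418.49


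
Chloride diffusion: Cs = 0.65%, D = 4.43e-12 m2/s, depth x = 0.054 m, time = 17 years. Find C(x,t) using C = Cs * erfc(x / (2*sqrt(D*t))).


t_seconds = 17 * 365.25 * 24 * 3600 = 536479200.0 s
arg = 0.054 / (2 * sqrt(4.43e-12 * 536479200.0))
= 0.5538
erfc(0.5538) = 0.4335
C = 0.65 * 0.4335 = 0.2818%

0.2818


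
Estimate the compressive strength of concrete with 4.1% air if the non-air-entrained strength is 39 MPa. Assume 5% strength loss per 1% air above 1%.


Strength loss = (4.1 - 1) * 5 = 15.5%
f'c = 39 * (1 - 15.5/100)
= 32.95 MPa

32.95


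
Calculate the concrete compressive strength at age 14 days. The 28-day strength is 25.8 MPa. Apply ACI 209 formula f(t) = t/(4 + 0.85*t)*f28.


f(14) = 14 / (4 + 0.85 * 14) * 25.8
= 14 / 15.9 * 25.8
= 22.72 MPa

22.72


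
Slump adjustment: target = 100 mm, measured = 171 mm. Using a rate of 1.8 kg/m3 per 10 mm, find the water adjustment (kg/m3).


Difference = 100 - 171 = -71 mm
Water adjustment = -71 * 1.8 / 10 = -12.8 kg/m3

-12.8


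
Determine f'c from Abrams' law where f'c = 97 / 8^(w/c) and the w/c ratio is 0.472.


f'c = 97 / 8^0.472
= 97 / 2.668
= 36.35 MPa

36.35


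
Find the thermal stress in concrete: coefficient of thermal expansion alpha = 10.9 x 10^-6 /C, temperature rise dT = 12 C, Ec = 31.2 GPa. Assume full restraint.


sigma = alpha * dT * Ec
= 10.9e-6 * 12 * 31.2 * 1000
= 4.081 MPa

4.081


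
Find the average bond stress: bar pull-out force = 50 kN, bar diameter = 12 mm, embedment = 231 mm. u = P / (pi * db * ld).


u = P / (pi * db * ld)
= 50 * 1000 / (pi * 12 * 231)
= 5.742 MPa

5.742


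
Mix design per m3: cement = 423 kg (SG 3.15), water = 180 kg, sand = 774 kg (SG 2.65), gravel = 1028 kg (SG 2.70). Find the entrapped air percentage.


Vol cement = 423 / (3.15 * 1000) = 0.134286 m3
Vol water = 180 / 1000 = 0.18 m3
Vol sand = 774 / (2.65 * 1000) = 0.292075 m3
Vol gravel = 1028 / (2.70 * 1000) = 0.380741 m3
Total solid + water volume = 0.987102 m3
Air = (1 - 0.987102) * 100 = 1.29%

1.29


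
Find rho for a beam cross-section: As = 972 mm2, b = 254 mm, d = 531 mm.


rho = As / (b * d)
= 972 / (254 * 531)
= 0.0072

0.0072


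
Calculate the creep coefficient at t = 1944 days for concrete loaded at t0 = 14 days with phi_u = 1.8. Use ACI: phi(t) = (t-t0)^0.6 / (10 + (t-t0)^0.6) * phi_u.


dt = 1944 - 14 = 1930
phi = 1930^0.6 / (10 + 1930^0.6) * 1.8
= 1.626

1.626


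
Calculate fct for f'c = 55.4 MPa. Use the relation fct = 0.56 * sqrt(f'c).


fct = 0.56 * sqrt(55.4)
= 0.56 * 7.443
= 4.168 MPa

4.168


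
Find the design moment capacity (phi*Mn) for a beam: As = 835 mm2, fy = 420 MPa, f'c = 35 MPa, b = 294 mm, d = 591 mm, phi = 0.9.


a = As * fy / (0.85 * f'c * b)
= 835 * 420 / (0.85 * 35 * 294)
= 40.096 mm
Mn = As * fy * (d - a/2) / 10^6
= 200.2329 kN-m
phi*Mn = 0.9 * 200.2329 = 180.21 kN-m

180.21


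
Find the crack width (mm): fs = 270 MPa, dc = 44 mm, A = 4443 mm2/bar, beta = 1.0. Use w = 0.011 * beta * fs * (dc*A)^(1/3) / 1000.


w = 0.011 * beta * fs * (dc * A)^(1/3) / 1000
= 0.011 * 1.0 * 270 * (44 * 4443)^(1/3) / 1000
= 0.172 mm

0.172


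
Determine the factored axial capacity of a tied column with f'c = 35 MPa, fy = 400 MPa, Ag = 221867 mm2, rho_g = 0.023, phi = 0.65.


Ast = rho * Ag = 0.023 * 221867 = 5102.941 mm2
phi*Pn = 0.65 * 0.80 * (0.85 * 35 * (221867 - 5102.941) + 400 * 5102.941) / 1000
= 4414.75 kN

4414.75


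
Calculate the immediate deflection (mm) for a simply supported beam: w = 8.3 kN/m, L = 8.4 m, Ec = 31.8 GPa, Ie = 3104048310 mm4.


Convert: L = 8.4 m = 8400 mm, Ec = 31.8 GPa = 31800 MPa
delta = 5 * 8.3 * 8400^4 / (384 * 31800 * 3104048310)
= 5.45 mm

5.45


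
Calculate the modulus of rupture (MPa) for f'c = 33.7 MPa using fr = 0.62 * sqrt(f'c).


fr = 0.62 * sqrt(33.7)
= 3.599 MPa

3.599


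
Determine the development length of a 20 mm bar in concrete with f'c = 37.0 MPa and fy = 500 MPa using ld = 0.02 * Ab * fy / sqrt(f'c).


Ab = pi * 20^2 / 4 = 314.159 mm2
ld = 0.02 * 314.159 * 500 / sqrt(37.0)
= 516.5 mm

516.5


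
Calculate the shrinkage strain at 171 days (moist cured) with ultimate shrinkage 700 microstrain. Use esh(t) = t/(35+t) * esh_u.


esh(171) = 171 / (35 + 171) * 700
= 171 / 206 * 700
= 581.1 microstrain

581.1


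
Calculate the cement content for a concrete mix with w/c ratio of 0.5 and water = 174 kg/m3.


Cement = water / (w/c)
= 174 / 0.5
= 348.0 kg/m3

348.0


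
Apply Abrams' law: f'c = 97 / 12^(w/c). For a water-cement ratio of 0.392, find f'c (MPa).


f'c = 97 / 12^0.392
= 97 / 2.649
= 36.62 MPa

36.62


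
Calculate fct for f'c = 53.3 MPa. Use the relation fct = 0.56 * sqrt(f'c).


fct = 0.56 * sqrt(53.3)
= 0.56 * 7.301
= 4.088 MPa

4.088


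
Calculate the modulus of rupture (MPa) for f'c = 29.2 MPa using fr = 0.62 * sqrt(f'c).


fr = 0.62 * sqrt(29.2)
= 3.35 MPa

3.35


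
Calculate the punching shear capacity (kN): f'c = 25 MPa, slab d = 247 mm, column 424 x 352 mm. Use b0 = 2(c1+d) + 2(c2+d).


b0 = 2*(424 + 247) + 2*(352 + 247) = 2540 mm
Vc = 0.33 * sqrt(25) * 2540 * 247 / 1000
= 1035.18 kN

1035.18


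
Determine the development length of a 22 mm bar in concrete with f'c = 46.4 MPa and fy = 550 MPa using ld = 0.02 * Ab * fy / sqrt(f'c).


Ab = pi * 22^2 / 4 = 380.133 mm2
ld = 0.02 * 380.133 * 550 / sqrt(46.4)
= 613.9 mm

613.9


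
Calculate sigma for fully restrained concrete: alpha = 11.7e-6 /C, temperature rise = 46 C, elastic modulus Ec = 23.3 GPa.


sigma = alpha * dT * Ec
= 11.7e-6 * 46 * 23.3 * 1000
= 12.54 MPa

12.54


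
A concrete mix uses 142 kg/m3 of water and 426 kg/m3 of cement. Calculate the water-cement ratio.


w/c = water / cement
w/c = 142 / 426 = 0.333

0.333


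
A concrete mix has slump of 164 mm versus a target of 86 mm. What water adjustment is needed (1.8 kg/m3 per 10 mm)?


Difference = 86 - 164 = -78 mm
Water adjustment = -78 * 1.8 / 10 = -14.0 kg/m3

-14.0


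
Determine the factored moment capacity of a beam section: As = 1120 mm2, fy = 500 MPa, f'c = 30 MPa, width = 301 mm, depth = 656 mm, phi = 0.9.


a = As * fy / (0.85 * f'c * b)
= 1120 * 500 / (0.85 * 30 * 301)
= 72.9594 mm
Mn = As * fy * (d - a/2) / 10^6
= 346.9314 kN-m
phi*Mn = 0.9 * 346.9314 = 312.24 kN-m

312.24


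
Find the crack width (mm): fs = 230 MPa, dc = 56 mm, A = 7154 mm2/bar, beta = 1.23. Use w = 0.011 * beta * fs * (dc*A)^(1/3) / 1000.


w = 0.011 * beta * fs * (dc * A)^(1/3) / 1000
= 0.011 * 1.23 * 230 * (56 * 7154)^(1/3) / 1000
= 0.229 mm

0.229


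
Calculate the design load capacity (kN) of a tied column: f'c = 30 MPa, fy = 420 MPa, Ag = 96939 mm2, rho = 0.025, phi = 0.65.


Ast = rho * Ag = 0.025 * 96939 = 2423.475 mm2
phi*Pn = 0.65 * 0.80 * (0.85 * 30 * (96939 - 2423.475) + 420 * 2423.475) / 1000
= 1782.56 kN

1782.56


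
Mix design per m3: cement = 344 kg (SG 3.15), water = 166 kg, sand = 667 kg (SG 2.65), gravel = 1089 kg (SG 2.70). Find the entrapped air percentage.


Vol cement = 344 / (3.15 * 1000) = 0.109206 m3
Vol water = 166 / 1000 = 0.166 m3
Vol sand = 667 / (2.65 * 1000) = 0.251698 m3
Vol gravel = 1089 / (2.70 * 1000) = 0.403333 m3
Total solid + water volume = 0.930238 m3
Air = (1 - 0.930238) * 100 = 6.98%

6.98


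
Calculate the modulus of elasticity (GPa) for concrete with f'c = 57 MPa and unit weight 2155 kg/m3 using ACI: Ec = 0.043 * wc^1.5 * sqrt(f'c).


Ec = 0.043 * 2155^1.5 * sqrt(57) / 1000
= 32.48 GPa

32.48


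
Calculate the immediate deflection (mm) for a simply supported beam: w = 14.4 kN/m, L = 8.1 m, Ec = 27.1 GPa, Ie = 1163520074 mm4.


Convert: L = 8.1 m = 8100 mm, Ec = 27.1 GPa = 27100 MPa
delta = 5 * 14.4 * 8100^4 / (384 * 27100 * 1163520074)
= 25.6 mm

25.6


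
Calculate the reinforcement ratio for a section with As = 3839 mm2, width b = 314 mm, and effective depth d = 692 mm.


rho = As / (b * d)
= 3839 / (314 * 692)
= 0.0177

0.0177


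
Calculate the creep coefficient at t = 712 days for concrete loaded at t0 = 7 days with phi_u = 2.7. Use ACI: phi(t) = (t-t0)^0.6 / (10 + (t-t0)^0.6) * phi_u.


dt = 712 - 7 = 705
phi = 705^0.6 / (10 + 705^0.6) * 2.7
= 2.259

2.259


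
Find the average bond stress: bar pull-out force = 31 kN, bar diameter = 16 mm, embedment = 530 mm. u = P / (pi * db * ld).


u = P / (pi * db * ld)
= 31 * 1000 / (pi * 16 * 530)
= 1.164 MPa

1.164


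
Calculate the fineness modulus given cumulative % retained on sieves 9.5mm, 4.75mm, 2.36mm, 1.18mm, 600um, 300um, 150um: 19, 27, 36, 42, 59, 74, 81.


FM = sum(cumulative % retained) / 100
= 338 / 100
= 3.38

3.38


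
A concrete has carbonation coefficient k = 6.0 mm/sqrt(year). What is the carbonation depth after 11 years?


depth = k * sqrt(t)
= 6.0 * sqrt(11)
= 19.9 mm

19.9


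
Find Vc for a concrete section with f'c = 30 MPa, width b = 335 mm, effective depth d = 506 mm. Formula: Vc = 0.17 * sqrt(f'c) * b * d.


Vc = 0.17 * sqrt(30) * 335 * 506 / 1000
= 157.84 kN

157.84


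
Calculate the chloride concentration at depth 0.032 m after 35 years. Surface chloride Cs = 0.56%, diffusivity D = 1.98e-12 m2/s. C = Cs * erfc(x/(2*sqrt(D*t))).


t_seconds = 35 * 365.25 * 24 * 3600 = 1104516000.0 s
arg = 0.032 / (2 * sqrt(1.98e-12 * 1104516000.0))
= 0.3421
erfc(0.3421) = 0.6285
C = 0.56 * 0.6285 = 0.352%

0.352


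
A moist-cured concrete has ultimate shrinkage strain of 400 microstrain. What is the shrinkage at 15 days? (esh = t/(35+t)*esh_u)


esh(15) = 15 / (35 + 15) * 400
= 15 / 50 * 400
= 120.0 microstrain

120.0


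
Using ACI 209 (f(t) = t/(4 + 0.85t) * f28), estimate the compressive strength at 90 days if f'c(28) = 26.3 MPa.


f(90) = 90 / (4 + 0.85 * 90) * 26.3
= 90 / 80.5 * 26.3
= 29.4 MPa

29.4


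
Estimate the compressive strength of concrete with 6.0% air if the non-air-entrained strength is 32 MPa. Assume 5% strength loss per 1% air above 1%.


Strength loss = (6.0 - 1) * 5 = 25.0%
f'c = 32 * (1 - 25.0/100)
= 24.0 MPa

24.0


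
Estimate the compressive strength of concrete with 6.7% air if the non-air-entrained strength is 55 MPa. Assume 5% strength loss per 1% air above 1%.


Strength loss = (6.7 - 1) * 5 = 28.5%
f'c = 55 * (1 - 28.5/100)
= 39.33 MPa

39.33


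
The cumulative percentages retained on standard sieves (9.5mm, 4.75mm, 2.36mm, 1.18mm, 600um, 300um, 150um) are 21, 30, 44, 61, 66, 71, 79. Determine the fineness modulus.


FM = sum(cumulative % retained) / 100
= 372 / 100
= 3.72

3.72


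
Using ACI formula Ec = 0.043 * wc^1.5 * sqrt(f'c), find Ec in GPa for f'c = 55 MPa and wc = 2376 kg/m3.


Ec = 0.043 * 2376^1.5 * sqrt(55) / 1000
= 36.93 GPa

36.93


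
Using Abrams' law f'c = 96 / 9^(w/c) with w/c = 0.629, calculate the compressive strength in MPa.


f'c = 96 / 9^0.629
= 96 / 3.983
= 24.1 MPa

24.1


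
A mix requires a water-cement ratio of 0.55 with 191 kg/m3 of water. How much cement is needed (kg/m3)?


Cement = water / (w/c)
= 191 / 0.55
= 347.3 kg/m3

347.3


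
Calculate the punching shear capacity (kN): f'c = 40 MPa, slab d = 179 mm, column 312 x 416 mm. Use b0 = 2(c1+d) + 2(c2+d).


b0 = 2*(312 + 179) + 2*(416 + 179) = 2172 mm
Vc = 0.33 * sqrt(40) * 2172 * 179 / 1000
= 811.44 kN

811.44


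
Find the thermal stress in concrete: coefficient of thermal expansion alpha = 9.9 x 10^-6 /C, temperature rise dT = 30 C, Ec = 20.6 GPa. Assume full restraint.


sigma = alpha * dT * Ec
= 9.9e-6 * 30 * 20.6 * 1000
= 6.118 MPa

6.118


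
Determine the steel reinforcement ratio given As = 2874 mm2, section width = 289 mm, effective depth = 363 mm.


rho = As / (b * d)
= 2874 / (289 * 363)
= 0.0274

0.0274


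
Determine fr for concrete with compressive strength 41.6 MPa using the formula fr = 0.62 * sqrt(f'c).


fr = 0.62 * sqrt(41.6)
= 3.999 MPa

3.999


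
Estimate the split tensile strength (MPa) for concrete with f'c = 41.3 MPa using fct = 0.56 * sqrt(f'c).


fct = 0.56 * sqrt(41.3)
= 0.56 * 6.427
= 3.599 MPa

3.599


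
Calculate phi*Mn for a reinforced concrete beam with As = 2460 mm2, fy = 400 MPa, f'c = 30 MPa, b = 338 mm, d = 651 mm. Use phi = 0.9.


a = As * fy / (0.85 * f'c * b)
= 2460 * 400 / (0.85 * 30 * 338)
= 114.1664 mm
Mn = As * fy * (d - a/2) / 10^6
= 584.4141 kN-m
phi*Mn = 0.9 * 584.4141 = 525.97 kN-m

525.97


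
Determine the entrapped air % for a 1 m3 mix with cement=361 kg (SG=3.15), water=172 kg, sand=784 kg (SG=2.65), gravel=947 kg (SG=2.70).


Vol cement = 361 / (3.15 * 1000) = 0.114603 m3
Vol water = 172 / 1000 = 0.172 m3
Vol sand = 784 / (2.65 * 1000) = 0.295849 m3
Vol gravel = 947 / (2.70 * 1000) = 0.350741 m3
Total solid + water volume = 0.933193 m3
Air = (1 - 0.933193) * 100 = 6.68%

6.68


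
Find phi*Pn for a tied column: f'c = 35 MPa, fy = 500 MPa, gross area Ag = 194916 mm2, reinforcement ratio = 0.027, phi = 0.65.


Ast = rho * Ag = 0.027 * 194916 = 5262.732 mm2
phi*Pn = 0.65 * 0.80 * (0.85 * 35 * (194916 - 5262.732) + 500 * 5262.732) / 1000
= 4302.25 kN

4302.25


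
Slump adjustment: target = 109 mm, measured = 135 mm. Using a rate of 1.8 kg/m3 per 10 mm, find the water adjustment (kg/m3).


Difference = 109 - 135 = -26 mm
Water adjustment = -26 * 1.8 / 10 = -4.7 kg/m3

-4.7


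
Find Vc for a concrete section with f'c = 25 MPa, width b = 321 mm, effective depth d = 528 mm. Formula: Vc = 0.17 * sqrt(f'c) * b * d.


Vc = 0.17 * sqrt(25) * 321 * 528 / 1000
= 144.06 kN

144.06


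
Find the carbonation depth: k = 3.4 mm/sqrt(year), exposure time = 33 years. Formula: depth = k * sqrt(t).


depth = k * sqrt(t)
= 3.4 * sqrt(33)
= 19.53 mm

19.53


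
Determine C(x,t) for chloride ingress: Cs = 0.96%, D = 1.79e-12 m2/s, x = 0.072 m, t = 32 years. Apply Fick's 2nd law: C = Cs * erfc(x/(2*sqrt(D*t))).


t_seconds = 32 * 365.25 * 24 * 3600 = 1009843200.0 s
arg = 0.072 / (2 * sqrt(1.79e-12 * 1009843200.0))
= 0.8467
erfc(0.8467) = 0.2311
C = 0.96 * 0.2311 = 0.2219%

0.2219


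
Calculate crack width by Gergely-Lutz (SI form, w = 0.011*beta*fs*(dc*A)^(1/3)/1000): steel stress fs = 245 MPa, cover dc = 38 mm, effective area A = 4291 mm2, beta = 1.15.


w = 0.011 * beta * fs * (dc * A)^(1/3) / 1000
= 0.011 * 1.15 * 245 * (38 * 4291)^(1/3) / 1000
= 0.169 mm

0.169


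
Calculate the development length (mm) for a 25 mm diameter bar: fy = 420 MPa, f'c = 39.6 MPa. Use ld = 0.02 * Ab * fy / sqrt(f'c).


Ab = pi * 25^2 / 4 = 490.874 mm2
ld = 0.02 * 490.874 * 420 / sqrt(39.6)
= 655.2 mm

655.2


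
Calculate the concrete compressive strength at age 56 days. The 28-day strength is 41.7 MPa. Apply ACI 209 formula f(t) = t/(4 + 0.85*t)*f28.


f(56) = 56 / (4 + 0.85 * 56) * 41.7
= 56 / 51.6 * 41.7
= 45.26 MPa

45.26


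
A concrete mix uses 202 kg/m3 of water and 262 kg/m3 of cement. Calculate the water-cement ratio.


w/c = water / cement
w/c = 202 / 262 = 0.771

0.771


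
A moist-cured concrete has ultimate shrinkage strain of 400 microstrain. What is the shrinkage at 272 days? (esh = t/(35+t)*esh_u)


esh(272) = 272 / (35 + 272) * 400
= 272 / 307 * 400
= 354.4 microstrain

354.4


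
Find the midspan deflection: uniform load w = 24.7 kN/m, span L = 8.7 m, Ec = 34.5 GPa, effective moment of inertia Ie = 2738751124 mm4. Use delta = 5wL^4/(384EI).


Convert: L = 8.7 m = 8700 mm, Ec = 34.5 GPa = 34500 MPa
delta = 5 * 24.7 * 8700^4 / (384 * 34500 * 2738751124)
= 19.5 mm

19.5
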